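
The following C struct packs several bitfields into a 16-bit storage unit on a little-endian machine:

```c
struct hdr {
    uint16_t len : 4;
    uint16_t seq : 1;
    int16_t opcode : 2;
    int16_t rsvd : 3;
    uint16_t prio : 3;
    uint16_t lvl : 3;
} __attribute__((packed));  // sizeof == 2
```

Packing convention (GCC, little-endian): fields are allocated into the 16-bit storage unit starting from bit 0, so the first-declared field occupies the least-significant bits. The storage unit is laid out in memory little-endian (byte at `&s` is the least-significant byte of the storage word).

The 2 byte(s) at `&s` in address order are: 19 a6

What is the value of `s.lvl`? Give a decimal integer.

5

[0]=0x19 [1]=0xa6 (little-endian) → word 0xa619
len [0+:4] = (word>>0) & 0xf = 9
seq [4+:1] = (word>>4) & 0x1 = 1
opcode [5+:2] = (word>>5) & 0x3 = 0
rsvd [7+:3] = (word>>7) & 0x7 = 4
prio [10+:3] = (word>>10) & 0x7 = 1
lvl [13+:3] = (word>>13) & 0x7 = 5  ←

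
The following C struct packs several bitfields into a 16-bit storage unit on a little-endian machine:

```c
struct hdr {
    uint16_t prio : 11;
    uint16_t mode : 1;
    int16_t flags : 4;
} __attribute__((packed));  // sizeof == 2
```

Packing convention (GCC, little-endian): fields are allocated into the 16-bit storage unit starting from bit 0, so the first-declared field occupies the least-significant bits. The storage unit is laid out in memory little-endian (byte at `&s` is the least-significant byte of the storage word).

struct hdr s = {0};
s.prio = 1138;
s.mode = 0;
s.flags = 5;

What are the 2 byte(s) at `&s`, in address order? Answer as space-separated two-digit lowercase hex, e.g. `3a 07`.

[0+:11] prio=1138 & 0x7ff = 0x472; word=0x0472
[11+:1] mode=0 & 0x1 = 0x0; word=0x0472
[12+:4] flags=5 & 0xf = 0x5; word=0x5472
word = 0x5472 → little-endian bytes:
  [0]=0x72  [1]=0x54

72 54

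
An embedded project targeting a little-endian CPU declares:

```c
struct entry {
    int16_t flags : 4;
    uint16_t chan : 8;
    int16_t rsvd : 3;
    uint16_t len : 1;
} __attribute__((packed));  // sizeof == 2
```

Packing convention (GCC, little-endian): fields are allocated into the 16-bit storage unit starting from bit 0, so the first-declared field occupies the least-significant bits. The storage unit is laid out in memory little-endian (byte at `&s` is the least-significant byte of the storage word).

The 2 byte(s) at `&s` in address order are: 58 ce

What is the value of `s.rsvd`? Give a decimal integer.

[0]=0x58 [1]=0xce (little-endian) → word 0xce58
flags:4 @ bit 0 → (0xce58>>0)&0xf = 0x8
chan:8 @ bit 4 → (0xce58>>4)&0xff = 0xe5
rsvd:3 @ bit 12 → (0xce58>>12)&0x7 = 0x4  ←
len:1 @ bit 15 → (0xce58>>15)&0x1 = 0x1
rsvd signed 3b, MSB=1: 4 - 8 = -4

-4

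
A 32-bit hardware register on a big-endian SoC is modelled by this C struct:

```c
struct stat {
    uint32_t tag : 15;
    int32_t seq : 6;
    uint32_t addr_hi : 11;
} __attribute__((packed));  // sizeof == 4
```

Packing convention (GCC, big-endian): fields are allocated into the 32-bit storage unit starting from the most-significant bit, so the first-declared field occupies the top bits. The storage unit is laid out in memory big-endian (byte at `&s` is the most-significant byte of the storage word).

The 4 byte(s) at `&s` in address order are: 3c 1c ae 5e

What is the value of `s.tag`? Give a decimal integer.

[0]=0x3c [1]=0x1c [2]=0xae [3]=0x5e (big-endian) → word 0x3c1cae5e
tag:15 @ bit 17 → (0x3c1cae5e>>17)&0x7fff = 0x1e0e  ←
seq:6 @ bit 11 → (0x3c1cae5e>>11)&0x3f = 0x15
addr_hi:11 @ bit 0 → (0x3c1cae5e>>0)&0x7ff = 0x65e

7694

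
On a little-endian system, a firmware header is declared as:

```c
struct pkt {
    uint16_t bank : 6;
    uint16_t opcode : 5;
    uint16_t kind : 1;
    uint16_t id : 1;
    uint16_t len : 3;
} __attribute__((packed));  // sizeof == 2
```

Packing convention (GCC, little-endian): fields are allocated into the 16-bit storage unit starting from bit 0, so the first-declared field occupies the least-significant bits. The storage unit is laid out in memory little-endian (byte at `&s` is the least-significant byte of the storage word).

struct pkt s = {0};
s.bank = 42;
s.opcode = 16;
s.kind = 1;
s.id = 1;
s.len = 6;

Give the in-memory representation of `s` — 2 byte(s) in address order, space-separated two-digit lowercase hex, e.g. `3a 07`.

bank (6b) val=42 bits=0x2a at bit 0: 0x002a
opcode (5b) val=16 bits=0x10 at bit 6: 0x042a
kind (1b) val=1 bits=0x1 at bit 11: 0x0c2a
id (1b) val=1 bits=0x1 at bit 12: 0x1c2a
len (3b) val=6 bits=0x6 at bit 13: 0xdc2a
word = 0xdc2a → little-endian bytes:
  [0]=0x2a  [1]=0xdc

2a dc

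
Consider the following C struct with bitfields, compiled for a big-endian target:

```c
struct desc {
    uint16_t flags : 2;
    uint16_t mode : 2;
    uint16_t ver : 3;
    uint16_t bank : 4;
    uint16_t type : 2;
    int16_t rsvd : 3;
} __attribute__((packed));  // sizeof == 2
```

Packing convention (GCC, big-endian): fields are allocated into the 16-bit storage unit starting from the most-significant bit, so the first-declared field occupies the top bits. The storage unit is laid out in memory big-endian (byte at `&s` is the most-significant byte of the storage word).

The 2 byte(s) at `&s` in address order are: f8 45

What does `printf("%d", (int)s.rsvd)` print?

[0]=0xf8 [1]=0x45 (big-endian) → word 0xf845
flags [14+:2] = (word>>14) & 0x3 = 3
mode [12+:2] = (word>>12) & 0x3 = 3
ver [9+:3] = (word>>9) & 0x7 = 4
bank [5+:4] = (word>>5) & 0xf = 2
type [3+:2] = (word>>3) & 0x3 = 0
rsvd [0+:3] = (word>>0) & 0x7 = 5  ←
rsvd signed 3b, MSB=1: 5 - 8 = -3

-3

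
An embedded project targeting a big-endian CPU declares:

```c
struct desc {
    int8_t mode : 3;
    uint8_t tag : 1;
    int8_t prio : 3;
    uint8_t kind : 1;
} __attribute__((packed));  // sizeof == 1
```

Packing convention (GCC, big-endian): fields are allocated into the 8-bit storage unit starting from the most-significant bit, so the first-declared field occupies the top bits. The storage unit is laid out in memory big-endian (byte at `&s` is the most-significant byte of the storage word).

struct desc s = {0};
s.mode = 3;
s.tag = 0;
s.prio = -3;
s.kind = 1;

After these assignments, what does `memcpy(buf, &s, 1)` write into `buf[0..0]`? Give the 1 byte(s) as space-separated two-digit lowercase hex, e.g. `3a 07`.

6b

mode (3b) val=3 bits=0x3 at bit 5: 0x60
tag (1b) val=0 bits=0x0 at bit 4: 0x60
prio (3b) val=-3 bits=0x5 at bit 1: 0x6a
kind (1b) val=1 bits=0x1 at bit 0: 0x6b
word = 0x6b → big-endian bytes:
  [0]=0x6b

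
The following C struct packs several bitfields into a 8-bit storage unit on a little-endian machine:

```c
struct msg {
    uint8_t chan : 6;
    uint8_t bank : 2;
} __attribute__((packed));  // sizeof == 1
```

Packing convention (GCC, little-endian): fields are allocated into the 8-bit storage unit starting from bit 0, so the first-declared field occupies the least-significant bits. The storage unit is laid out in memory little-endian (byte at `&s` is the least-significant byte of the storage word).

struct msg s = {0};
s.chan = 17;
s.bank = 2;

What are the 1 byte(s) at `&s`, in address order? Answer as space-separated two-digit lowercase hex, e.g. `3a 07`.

[0+:6] chan=17 & 0x3f = 0x11; word=0x11
[6+:2] bank=2 & 0x3 = 0x2; word=0x91
word = 0x91 → little-endian bytes:
  [0]=0x91

91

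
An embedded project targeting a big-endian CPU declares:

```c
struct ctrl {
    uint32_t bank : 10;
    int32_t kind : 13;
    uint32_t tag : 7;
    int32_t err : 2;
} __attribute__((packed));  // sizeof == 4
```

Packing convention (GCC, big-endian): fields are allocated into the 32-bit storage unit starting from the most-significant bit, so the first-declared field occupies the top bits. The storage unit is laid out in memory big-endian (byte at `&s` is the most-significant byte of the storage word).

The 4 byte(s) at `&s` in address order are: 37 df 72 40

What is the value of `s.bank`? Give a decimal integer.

[0]=0x37 [1]=0xdf [2]=0x72 [3]=0x40 (big-endian) → word 0x37df7240
bank [22+:10] = (word>>22) & 0x3ff = 223  ←
kind [9+:13] = (word>>9) & 0x1fff = 4025
tag [2+:7] = (word>>2) & 0x7f = 16
err [0+:2] = (word>>0) & 0x3 = 0

223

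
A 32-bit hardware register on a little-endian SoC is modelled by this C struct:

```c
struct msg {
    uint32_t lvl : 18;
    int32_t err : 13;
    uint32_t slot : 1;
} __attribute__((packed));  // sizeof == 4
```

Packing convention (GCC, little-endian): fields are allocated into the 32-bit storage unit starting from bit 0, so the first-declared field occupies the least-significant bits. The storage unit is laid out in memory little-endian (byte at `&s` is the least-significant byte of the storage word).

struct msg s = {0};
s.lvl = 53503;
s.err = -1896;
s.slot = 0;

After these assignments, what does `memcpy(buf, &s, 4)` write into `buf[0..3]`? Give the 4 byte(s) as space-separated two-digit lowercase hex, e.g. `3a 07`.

lvl (18b) val=53503 bits=0xd0ff at bit 0: 0x0000d0ff
err (13b) val=-1896 bits=0x1898 at bit 18: 0x6260d0ff
slot (1b) val=0 bits=0x0 at bit 31: 0x6260d0ff
word = 0x6260d0ff → little-endian bytes:
  [0]=0xff  [1]=0xd0  [2]=0x60  [3]=0x62

ff d0 60 62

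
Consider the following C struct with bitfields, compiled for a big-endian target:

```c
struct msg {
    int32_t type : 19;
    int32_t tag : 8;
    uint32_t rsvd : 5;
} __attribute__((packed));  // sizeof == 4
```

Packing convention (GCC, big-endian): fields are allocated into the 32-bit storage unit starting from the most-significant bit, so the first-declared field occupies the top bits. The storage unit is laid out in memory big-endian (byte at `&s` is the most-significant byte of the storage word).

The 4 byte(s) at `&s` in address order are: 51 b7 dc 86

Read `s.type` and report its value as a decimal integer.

[0]=0x51 [1]=0xb7 [2]=0xdc [3]=0x86 (big-endian) → word 0x51b7dc86
type [13+:19] = (word>>13) & 0x7ffff = 167358  ←
tag [5+:8] = (word>>5) & 0xff = 228
rsvd [0+:5] = (word>>0) & 0x1f = 6
type signed 19b, MSB=0: value = 167358

167358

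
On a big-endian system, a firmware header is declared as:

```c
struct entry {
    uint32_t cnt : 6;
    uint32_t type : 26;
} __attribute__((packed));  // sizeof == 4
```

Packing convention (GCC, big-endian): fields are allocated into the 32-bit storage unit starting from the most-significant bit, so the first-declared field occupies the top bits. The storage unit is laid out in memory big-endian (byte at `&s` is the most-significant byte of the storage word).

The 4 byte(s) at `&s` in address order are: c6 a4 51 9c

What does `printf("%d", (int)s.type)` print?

[0]=0xc6 [1]=0xa4 [2]=0x51 [3]=0x9c (big-endian) → word 0xc6a4519c
cnt:6 @ bit 26 → (0xc6a4519c>>26)&0x3f = 0x31
type:26 @ bit 0 → (0xc6a4519c>>0)&0x3ffffff = 0x2a4519c  ←

44323228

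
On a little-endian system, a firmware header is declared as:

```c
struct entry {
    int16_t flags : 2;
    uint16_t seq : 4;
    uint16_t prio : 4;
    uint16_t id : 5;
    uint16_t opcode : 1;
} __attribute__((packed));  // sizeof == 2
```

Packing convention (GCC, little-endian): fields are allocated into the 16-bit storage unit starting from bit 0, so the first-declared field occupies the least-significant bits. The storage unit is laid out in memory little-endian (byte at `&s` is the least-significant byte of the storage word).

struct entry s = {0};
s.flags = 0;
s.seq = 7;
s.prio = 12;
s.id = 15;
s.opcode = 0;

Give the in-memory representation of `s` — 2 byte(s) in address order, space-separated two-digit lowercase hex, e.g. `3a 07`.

flags:2 = 0 → 0x0 << 0 → word 0x0000
seq:4 = 7 → 0x7 << 2 → word 0x001c
prio:4 = 12 → 0xc << 6 → word 0x031c
id:5 = 15 → 0xf << 10 → word 0x3f1c
opcode:1 = 0 → 0x0 << 15 → word 0x3f1c
word = 0x3f1c → little-endian bytes:
  [0]=0x1c  [1]=0x3f

1c 3f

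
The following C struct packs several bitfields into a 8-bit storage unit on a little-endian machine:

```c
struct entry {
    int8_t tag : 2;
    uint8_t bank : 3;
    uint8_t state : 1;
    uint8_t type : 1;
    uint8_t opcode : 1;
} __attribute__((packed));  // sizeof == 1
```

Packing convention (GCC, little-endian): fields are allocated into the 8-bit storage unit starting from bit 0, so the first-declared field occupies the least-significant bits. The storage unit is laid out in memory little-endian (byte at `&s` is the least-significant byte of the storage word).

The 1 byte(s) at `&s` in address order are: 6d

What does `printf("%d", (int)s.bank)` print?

3

[0]=0x6d (little-endian) → word 0x6d
tag:2 @ bit 0 → (0x6d>>0)&0x3 = 0x1
bank:3 @ bit 2 → (0x6d>>2)&0x7 = 0x3  ←
state:1 @ bit 5 → (0x6d>>5)&0x1 = 0x1
type:1 @ bit 6 → (0x6d>>6)&0x1 = 0x1
opcode:1 @ bit 7 → (0x6d>>7)&0x1 = 0x0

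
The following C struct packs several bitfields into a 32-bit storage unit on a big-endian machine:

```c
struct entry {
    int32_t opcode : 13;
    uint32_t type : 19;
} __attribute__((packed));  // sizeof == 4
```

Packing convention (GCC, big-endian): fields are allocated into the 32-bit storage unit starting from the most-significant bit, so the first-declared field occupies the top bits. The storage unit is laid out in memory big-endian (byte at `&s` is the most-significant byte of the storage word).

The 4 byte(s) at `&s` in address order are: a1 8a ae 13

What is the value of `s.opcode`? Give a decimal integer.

-3023

[0]=0xa1 [1]=0x8a [2]=0xae [3]=0x13 (big-endian) → word 0xa18aae13
opcode [19+:13] = (word>>19) & 0x1fff = 5169  ←
type [0+:19] = (word>>0) & 0x7ffff = 175635
opcode signed 13b, MSB=1: 5169 - 8192 = -3023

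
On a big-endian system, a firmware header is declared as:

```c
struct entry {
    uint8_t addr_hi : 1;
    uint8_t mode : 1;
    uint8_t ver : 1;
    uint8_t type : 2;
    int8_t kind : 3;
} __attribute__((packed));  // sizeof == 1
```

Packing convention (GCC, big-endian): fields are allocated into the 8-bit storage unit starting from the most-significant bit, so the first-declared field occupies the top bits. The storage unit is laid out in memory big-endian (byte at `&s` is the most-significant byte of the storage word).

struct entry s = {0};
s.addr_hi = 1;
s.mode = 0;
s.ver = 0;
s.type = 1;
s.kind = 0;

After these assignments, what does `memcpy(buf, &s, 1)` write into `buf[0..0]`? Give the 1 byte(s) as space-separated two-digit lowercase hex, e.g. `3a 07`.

addr_hi (1b) val=1 bits=0x1 at bit 7: 0x80
mode (1b) val=0 bits=0x0 at bit 6: 0x80
ver (1b) val=0 bits=0x0 at bit 5: 0x80
type (2b) val=1 bits=0x1 at bit 3: 0x88
kind (3b) val=0 bits=0x0 at bit 0: 0x88
word = 0x88 → big-endian bytes:
  [0]=0x88

88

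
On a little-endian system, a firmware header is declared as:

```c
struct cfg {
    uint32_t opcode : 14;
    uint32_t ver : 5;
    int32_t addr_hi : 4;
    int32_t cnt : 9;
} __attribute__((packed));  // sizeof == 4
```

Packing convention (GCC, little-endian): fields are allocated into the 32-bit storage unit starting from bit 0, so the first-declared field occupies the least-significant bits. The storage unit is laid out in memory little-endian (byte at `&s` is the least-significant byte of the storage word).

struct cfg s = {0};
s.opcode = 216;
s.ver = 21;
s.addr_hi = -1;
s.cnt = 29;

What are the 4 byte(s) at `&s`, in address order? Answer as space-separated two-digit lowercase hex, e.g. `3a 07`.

opcode (14b) val=216 bits=0xd8 at bit 0: 0x000000d8
ver (5b) val=21 bits=0x15 at bit 14: 0x000540d8
addr_hi (4b) val=-1 bits=0xf at bit 19: 0x007d40d8
cnt (9b) val=29 bits=0x1d at bit 23: 0x0efd40d8
word = 0x0efd40d8 → little-endian bytes:
  [0]=0xd8  [1]=0x40  [2]=0xfd  [3]=0x0e

d8 40 fd 0e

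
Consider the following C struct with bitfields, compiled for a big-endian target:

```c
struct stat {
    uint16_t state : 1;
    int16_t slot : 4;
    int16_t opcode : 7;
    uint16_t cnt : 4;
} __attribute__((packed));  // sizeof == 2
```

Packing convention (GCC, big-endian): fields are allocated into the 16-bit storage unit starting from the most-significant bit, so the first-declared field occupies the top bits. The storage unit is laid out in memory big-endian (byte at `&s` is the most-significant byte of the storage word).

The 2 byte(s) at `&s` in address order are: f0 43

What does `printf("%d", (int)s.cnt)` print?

[0]=0xf0 [1]=0x43 (big-endian) → word 0xf043
state:1 @ bit 15 → (0xf043>>15)&0x1 = 0x1
slot:4 @ bit 11 → (0xf043>>11)&0xf = 0xe
opcode:7 @ bit 4 → (0xf043>>4)&0x7f = 0x4
cnt:4 @ bit 0 → (0xf043>>0)&0xf = 0x3  ←

3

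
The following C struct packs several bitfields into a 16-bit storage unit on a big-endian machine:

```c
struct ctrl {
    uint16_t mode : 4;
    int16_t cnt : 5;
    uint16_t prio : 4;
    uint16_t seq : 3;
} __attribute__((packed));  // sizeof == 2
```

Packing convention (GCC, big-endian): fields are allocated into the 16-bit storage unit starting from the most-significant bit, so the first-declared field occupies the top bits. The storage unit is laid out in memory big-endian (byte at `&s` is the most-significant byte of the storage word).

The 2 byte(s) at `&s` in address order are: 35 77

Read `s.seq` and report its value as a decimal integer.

[0]=0x35 [1]=0x77 (big-endian) → word 0x3577
mode:4 @ bit 12 → (0x3577>>12)&0xf = 0x3
cnt:5 @ bit 7 → (0x3577>>7)&0x1f = 0xa
prio:4 @ bit 3 → (0x3577>>3)&0xf = 0xe
seq:3 @ bit 0 → (0x3577>>0)&0x7 = 0x7  ←

7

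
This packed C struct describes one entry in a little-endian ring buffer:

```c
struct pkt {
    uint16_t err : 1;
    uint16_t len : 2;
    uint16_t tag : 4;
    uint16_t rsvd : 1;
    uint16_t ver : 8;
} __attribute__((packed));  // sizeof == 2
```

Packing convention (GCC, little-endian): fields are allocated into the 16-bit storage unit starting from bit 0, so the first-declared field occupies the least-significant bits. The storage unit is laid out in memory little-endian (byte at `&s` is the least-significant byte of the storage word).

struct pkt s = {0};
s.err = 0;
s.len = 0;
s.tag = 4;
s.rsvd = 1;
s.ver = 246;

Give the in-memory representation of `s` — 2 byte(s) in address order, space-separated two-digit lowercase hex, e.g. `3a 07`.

a0 f6

err:1 = 0 → 0x0 << 0 → word 0x0000
len:2 = 0 → 0x0 << 1 → word 0x0000
tag:4 = 4 → 0x4 << 3 → word 0x0020
rsvd:1 = 1 → 0x1 << 7 → word 0x00a0
ver:8 = 246 → 0xf6 << 8 → word 0xf6a0
word = 0xf6a0 → little-endian bytes:
  [0]=0xa0  [1]=0xf6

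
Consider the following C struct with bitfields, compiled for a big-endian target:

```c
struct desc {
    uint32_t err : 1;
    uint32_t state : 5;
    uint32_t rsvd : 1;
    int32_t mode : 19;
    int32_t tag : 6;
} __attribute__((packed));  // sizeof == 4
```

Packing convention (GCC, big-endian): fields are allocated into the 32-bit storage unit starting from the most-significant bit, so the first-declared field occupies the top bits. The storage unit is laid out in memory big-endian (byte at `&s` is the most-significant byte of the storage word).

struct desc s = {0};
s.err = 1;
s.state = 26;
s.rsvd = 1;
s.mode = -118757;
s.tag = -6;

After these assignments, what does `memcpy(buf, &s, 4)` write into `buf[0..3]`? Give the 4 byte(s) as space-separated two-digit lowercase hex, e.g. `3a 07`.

err (1b) val=1 bits=0x1 at bit 31: 0x80000000
state (5b) val=26 bits=0x1a at bit 26: 0xe8000000
rsvd (1b) val=1 bits=0x1 at bit 25: 0xea000000
mode (19b) val=-118757 bits=0x6301b at bit 6: 0xeb8c06c0
tag (6b) val=-6 bits=0x3a at bit 0: 0xeb8c06fa
word = 0xeb8c06fa → big-endian bytes:
  [0]=0xeb  [1]=0x8c  [2]=0x06  [3]=0xfa

eb 8c 06 fa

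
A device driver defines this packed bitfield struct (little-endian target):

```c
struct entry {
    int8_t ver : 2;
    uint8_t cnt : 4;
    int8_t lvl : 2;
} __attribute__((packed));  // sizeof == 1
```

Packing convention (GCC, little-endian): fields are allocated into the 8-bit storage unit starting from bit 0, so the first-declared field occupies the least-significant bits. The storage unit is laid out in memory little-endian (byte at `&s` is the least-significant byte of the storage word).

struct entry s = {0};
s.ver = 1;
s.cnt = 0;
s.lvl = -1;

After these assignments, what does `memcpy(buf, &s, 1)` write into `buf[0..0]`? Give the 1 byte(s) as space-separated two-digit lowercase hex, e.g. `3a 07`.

c1

ver:2 = 1 → 0x1 << 0 → word 0x01
cnt:4 = 0 → 0x0 << 2 → word 0x01
lvl:2 = -1 → 0x3 << 6 → word 0xc1
word = 0xc1 → little-endian bytes:
  [0]=0xc1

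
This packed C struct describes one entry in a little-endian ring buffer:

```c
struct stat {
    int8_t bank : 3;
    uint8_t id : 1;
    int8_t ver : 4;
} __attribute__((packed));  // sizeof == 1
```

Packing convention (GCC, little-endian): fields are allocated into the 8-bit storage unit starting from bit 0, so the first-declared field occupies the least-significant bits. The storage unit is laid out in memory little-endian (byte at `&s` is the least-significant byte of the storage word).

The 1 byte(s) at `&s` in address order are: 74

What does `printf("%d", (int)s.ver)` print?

7

[0]=0x74 (little-endian) → word 0x74
bank:3 @ bit 0 → (0x74>>0)&0x7 = 0x4
id:1 @ bit 3 → (0x74>>3)&0x1 = 0x0
ver:4 @ bit 4 → (0x74>>4)&0xf = 0x7  ←
ver signed 4b, MSB=0: value = 7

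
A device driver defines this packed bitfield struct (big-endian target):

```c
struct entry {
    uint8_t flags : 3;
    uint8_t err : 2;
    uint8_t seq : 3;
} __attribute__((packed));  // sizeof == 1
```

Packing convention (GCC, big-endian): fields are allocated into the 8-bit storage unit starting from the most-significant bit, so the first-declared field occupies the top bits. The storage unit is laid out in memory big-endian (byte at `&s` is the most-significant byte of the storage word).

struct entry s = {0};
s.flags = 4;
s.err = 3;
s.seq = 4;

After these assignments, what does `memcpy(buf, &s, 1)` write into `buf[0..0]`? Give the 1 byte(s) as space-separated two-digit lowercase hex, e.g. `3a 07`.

[5+:3] flags=4 & 0x7 = 0x4; word=0x80
[3+:2] err=3 & 0x3 = 0x3; word=0x98
[0+:3] seq=4 & 0x7 = 0x4; word=0x9c
word = 0x9c → big-endian bytes:
  [0]=0x9c

9c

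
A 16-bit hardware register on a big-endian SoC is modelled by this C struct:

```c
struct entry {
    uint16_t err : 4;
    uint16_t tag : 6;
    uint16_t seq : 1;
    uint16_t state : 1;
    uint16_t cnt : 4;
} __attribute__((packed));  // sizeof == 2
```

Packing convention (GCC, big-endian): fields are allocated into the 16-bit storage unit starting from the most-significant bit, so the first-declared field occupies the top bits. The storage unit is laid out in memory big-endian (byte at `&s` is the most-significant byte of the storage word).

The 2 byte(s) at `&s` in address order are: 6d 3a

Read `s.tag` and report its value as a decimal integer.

52

[0]=0x6d [1]=0x3a (big-endian) → word 0x6d3a
err:4 @ bit 12 → (0x6d3a>>12)&0xf = 0x6
tag:6 @ bit 6 → (0x6d3a>>6)&0x3f = 0x34  ←
seq:1 @ bit 5 → (0x6d3a>>5)&0x1 = 0x1
state:1 @ bit 4 → (0x6d3a>>4)&0x1 = 0x1
cnt:4 @ bit 0 → (0x6d3a>>0)&0xf = 0xa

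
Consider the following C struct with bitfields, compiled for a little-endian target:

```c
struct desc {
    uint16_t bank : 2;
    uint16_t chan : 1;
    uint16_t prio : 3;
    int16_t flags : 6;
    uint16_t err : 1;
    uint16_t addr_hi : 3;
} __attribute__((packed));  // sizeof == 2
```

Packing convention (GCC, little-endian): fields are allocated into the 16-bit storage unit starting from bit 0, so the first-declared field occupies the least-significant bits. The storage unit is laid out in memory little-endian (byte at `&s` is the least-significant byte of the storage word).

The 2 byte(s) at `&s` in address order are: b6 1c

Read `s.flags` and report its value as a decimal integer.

-14

[0]=0xb6 [1]=0x1c (little-endian) → word 0x1cb6
bank [0+:2] = (word>>0) & 0x3 = 2
chan [2+:1] = (word>>2) & 0x1 = 1
prio [3+:3] = (word>>3) & 0x7 = 6
flags [6+:6] = (word>>6) & 0x3f = 50  ←
err [12+:1] = (word>>12) & 0x1 = 1
addr_hi [13+:3] = (word>>13) & 0x7 = 0
flags signed 6b, MSB=1: 50 - 64 = -14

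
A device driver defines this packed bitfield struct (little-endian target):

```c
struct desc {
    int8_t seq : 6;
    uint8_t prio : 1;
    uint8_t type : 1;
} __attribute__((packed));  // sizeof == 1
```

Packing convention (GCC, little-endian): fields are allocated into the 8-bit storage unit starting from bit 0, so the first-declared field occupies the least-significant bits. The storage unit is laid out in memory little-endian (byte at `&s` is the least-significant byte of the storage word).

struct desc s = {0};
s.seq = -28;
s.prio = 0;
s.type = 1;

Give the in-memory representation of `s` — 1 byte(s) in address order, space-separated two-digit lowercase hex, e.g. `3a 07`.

a4

seq:6 = -28 → 0x24 << 0 → word 0x24
prio:1 = 0 → 0x0 << 6 → word 0x24
type:1 = 1 → 0x1 << 7 → word 0xa4
word = 0xa4 → little-endian bytes:
  [0]=0xa4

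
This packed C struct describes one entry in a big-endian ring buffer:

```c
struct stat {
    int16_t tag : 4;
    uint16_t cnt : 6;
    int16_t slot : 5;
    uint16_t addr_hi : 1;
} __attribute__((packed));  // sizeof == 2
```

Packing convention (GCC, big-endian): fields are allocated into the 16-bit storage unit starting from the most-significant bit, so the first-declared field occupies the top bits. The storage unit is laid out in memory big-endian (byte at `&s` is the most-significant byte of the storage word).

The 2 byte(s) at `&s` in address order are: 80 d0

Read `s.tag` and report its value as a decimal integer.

-8

[0]=0x80 [1]=0xd0 (big-endian) → word 0x80d0
tag [12+:4] = (word>>12) & 0xf = 8  ←
cnt [6+:6] = (word>>6) & 0x3f = 3
slot [1+:5] = (word>>1) & 0x1f = 8
addr_hi [0+:1] = (word>>0) & 0x1 = 0
tag signed 4b, MSB=1: 8 - 16 = -8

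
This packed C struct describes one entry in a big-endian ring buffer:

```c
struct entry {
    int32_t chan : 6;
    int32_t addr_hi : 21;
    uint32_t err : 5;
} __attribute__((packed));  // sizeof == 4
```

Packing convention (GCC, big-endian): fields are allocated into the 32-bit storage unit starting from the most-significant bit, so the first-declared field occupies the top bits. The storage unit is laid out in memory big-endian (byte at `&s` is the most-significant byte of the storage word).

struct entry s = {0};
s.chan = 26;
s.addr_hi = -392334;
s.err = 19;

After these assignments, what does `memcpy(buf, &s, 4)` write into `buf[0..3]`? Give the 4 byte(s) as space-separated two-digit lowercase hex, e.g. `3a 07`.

chan (6b) val=26 bits=0x1a at bit 26: 0x68000000
addr_hi (21b) val=-392334 bits=0x1a0372 at bit 5: 0x6b406e40
err (5b) val=19 bits=0x13 at bit 0: 0x6b406e53
word = 0x6b406e53 → big-endian bytes:
  [0]=0x6b  [1]=0x40  [2]=0x6e  [3]=0x53

6b 40 6e 53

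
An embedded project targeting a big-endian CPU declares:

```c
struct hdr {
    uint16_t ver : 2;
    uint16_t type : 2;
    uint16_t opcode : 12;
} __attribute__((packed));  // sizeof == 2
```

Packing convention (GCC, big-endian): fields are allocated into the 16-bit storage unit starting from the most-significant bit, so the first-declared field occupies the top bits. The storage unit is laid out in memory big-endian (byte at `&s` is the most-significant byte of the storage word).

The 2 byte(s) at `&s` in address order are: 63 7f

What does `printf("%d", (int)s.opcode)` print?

[0]=0x63 [1]=0x7f (big-endian) → word 0x637f
ver:2 @ bit 14 → (0x637f>>14)&0x3 = 0x1
type:2 @ bit 12 → (0x637f>>12)&0x3 = 0x2
opcode:12 @ bit 0 → (0x637f>>0)&0xfff = 0x37f  ←

895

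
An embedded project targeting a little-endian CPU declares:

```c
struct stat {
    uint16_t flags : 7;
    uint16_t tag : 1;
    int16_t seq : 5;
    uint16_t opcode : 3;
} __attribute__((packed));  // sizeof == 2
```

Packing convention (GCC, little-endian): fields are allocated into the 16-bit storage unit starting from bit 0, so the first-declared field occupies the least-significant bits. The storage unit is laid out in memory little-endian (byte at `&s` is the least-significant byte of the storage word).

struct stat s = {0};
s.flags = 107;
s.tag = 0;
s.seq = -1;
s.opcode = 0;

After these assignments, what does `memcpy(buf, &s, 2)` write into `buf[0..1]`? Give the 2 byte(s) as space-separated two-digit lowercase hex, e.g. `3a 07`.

flags:7 = 107 → 0x6b << 0 → word 0x006b
tag:1 = 0 → 0x0 << 7 → word 0x006b
seq:5 = -1 → 0x1f << 8 → word 0x1f6b
opcode:3 = 0 → 0x0 << 13 → word 0x1f6b
word = 0x1f6b → little-endian bytes:
  [0]=0x6b  [1]=0x1f

6b 1f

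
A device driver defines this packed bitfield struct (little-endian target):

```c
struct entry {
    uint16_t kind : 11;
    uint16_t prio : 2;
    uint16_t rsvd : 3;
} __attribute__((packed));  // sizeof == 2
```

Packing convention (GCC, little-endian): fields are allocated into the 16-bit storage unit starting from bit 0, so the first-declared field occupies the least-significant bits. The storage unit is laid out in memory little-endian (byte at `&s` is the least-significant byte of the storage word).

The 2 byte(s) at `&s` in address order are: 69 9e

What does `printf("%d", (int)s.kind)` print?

[0]=0x69 [1]=0x9e (little-endian) → word 0x9e69
kind [0+:11] = (word>>0) & 0x7ff = 1641  ←
prio [11+:2] = (word>>11) & 0x3 = 3
rsvd [13+:3] = (word>>13) & 0x7 = 4

1641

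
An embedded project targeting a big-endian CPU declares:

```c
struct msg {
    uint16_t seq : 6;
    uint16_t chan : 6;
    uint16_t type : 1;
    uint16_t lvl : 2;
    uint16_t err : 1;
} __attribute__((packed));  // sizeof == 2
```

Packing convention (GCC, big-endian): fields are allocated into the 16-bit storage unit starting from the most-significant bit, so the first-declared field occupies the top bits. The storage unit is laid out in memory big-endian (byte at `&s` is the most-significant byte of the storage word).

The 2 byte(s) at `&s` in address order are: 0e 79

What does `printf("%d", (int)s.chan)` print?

39

[0]=0x0e [1]=0x79 (big-endian) → word 0x0e79
seq [10+:6] = (word>>10) & 0x3f = 3
chan [4+:6] = (word>>4) & 0x3f = 39  ←
type [3+:1] = (word>>3) & 0x1 = 1
lvl [1+:2] = (word>>1) & 0x3 = 0
err [0+:1] = (word>>0) & 0x1 = 1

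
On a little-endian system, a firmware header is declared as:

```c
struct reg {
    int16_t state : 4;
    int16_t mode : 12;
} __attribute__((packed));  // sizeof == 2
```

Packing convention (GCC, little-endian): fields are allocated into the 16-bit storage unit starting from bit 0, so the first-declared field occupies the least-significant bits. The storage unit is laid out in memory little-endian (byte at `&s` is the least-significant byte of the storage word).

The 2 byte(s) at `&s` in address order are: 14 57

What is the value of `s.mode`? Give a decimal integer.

[0]=0x14 [1]=0x57 (little-endian) → word 0x5714
state:4 @ bit 0 → (0x5714>>0)&0xf = 0x4
mode:12 @ bit 4 → (0x5714>>4)&0xfff = 0x571  ←
mode signed 12b, MSB=0: value = 1393

1393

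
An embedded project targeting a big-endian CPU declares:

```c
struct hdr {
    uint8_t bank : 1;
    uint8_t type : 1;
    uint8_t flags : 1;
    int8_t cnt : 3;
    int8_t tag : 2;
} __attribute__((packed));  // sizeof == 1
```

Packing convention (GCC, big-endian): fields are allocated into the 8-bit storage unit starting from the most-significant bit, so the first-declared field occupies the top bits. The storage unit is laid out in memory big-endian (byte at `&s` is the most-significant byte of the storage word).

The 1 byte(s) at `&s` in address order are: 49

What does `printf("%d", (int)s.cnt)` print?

2

[0]=0x49 (big-endian) → word 0x49
bank [7+:1] = (word>>7) & 0x1 = 0
type [6+:1] = (word>>6) & 0x1 = 1
flags [5+:1] = (word>>5) & 0x1 = 0
cnt [2+:3] = (word>>2) & 0x7 = 2  ←
tag [0+:2] = (word>>0) & 0x3 = 1
cnt signed 3b, MSB=0: value = 2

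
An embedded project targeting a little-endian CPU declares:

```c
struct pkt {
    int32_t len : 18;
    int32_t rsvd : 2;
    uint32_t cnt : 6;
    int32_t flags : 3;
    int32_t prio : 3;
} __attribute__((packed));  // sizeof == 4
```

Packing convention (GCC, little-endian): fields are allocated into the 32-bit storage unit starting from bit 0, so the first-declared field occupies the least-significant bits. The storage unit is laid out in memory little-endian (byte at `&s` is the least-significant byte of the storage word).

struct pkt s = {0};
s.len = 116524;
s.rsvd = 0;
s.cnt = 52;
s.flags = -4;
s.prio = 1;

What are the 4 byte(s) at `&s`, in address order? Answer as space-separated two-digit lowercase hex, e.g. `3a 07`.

len:18 = 116524 → 0x1c72c << 0 → word 0x0001c72c
rsvd:2 = 0 → 0x0 << 18 → word 0x0001c72c
cnt:6 = 52 → 0x34 << 20 → word 0x0341c72c
flags:3 = -4 → 0x4 << 26 → word 0x1341c72c
prio:3 = 1 → 0x1 << 29 → word 0x3341c72c
word = 0x3341c72c → little-endian bytes:
  [0]=0x2c  [1]=0xc7  [2]=0x41  [3]=0x33

2c c7 41 33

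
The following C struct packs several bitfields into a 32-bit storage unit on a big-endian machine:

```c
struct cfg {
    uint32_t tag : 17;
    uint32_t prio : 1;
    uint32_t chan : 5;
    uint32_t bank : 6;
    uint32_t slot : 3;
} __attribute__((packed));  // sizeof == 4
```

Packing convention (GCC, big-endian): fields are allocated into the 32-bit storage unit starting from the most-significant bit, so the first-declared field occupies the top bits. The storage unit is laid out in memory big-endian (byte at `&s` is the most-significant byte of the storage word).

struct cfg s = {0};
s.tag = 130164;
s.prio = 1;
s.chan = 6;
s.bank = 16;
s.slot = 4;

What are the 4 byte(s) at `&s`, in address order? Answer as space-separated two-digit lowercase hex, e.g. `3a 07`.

fe 3a 4c 84

tag:17 = 130164 → 0x1fc74 << 15 → word 0xfe3a0000
prio:1 = 1 → 0x1 << 14 → word 0xfe3a4000
chan:5 = 6 → 0x6 << 9 → word 0xfe3a4c00
bank:6 = 16 → 0x10 << 3 → word 0xfe3a4c80
slot:3 = 4 → 0x4 << 0 → word 0xfe3a4c84
word = 0xfe3a4c84 → big-endian bytes:
  [0]=0xfe  [1]=0x3a  [2]=0x4c  [3]=0x84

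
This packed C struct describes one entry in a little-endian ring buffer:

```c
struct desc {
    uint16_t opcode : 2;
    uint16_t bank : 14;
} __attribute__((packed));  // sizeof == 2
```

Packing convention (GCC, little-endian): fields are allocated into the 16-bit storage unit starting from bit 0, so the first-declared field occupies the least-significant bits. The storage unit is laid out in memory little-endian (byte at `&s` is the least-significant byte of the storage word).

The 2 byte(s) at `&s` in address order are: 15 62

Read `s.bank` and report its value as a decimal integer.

6277

[0]=0x15 [1]=0x62 (little-endian) → word 0x6215
opcode [0+:2] = (word>>0) & 0x3 = 1
bank [2+:14] = (word>>2) & 0x3fff = 6277  ←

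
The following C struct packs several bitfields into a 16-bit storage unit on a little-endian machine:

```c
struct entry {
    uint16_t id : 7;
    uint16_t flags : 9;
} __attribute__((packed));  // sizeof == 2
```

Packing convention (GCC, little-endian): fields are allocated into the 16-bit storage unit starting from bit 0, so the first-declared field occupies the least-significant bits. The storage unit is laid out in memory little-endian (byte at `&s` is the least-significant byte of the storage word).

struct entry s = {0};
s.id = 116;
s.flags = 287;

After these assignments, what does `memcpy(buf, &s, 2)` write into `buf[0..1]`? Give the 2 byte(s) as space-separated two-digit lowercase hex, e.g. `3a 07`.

f4 8f

[0+:7] id=116 & 0x7f = 0x74; word=0x0074
[7+:9] flags=287 & 0x1ff = 0x11f; word=0x8ff4
word = 0x8ff4 → little-endian bytes:
  [0]=0xf4  [1]=0x8f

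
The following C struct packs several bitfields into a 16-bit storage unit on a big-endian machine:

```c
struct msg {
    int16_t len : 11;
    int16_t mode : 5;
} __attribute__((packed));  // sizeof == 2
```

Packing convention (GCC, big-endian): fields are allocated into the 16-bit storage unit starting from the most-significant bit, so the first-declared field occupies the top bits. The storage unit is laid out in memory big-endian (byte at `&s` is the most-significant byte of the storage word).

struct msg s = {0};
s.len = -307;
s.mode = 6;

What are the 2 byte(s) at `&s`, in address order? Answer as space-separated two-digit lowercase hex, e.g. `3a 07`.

d9 a6

len:11 = -307 → 0x6cd << 5 → word 0xd9a0
mode:5 = 6 → 0x6 << 0 → word 0xd9a6
word = 0xd9a6 → big-endian bytes:
  [0]=0xd9  [1]=0xa6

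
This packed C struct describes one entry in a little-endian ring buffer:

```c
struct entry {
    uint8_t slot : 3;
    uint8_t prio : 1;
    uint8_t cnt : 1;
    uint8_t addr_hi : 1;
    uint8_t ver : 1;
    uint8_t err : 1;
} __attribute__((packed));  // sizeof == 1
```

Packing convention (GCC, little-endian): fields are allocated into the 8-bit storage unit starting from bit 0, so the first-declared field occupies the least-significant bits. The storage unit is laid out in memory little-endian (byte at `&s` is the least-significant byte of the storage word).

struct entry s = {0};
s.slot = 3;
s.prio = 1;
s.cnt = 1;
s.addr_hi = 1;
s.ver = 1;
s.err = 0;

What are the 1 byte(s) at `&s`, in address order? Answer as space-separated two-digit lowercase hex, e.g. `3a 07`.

7b

slot (3b) val=3 bits=0x3 at bit 0: 0x03
prio (1b) val=1 bits=0x1 at bit 3: 0x0b
cnt (1b) val=1 bits=0x1 at bit 4: 0x1b
addr_hi (1b) val=1 bits=0x1 at bit 5: 0x3b
ver (1b) val=1 bits=0x1 at bit 6: 0x7b
err (1b) val=0 bits=0x0 at bit 7: 0x7b
word = 0x7b → little-endian bytes:
  [0]=0x7b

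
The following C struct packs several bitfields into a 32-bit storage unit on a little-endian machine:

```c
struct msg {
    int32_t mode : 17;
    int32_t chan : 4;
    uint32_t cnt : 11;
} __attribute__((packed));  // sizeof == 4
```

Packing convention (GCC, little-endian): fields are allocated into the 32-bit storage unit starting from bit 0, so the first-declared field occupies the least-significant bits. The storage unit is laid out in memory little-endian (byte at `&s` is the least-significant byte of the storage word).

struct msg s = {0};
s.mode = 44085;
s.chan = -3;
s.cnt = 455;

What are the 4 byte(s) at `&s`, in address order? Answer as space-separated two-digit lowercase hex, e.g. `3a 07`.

mode (17b) val=44085 bits=0xac35 at bit 0: 0x0000ac35
chan (4b) val=-3 bits=0xd at bit 17: 0x001aac35
cnt (11b) val=455 bits=0x1c7 at bit 21: 0x38faac35
word = 0x38faac35 → little-endian bytes:
  [0]=0x35  [1]=0xac  [2]=0xfa  [3]=0x38

35 ac fa 38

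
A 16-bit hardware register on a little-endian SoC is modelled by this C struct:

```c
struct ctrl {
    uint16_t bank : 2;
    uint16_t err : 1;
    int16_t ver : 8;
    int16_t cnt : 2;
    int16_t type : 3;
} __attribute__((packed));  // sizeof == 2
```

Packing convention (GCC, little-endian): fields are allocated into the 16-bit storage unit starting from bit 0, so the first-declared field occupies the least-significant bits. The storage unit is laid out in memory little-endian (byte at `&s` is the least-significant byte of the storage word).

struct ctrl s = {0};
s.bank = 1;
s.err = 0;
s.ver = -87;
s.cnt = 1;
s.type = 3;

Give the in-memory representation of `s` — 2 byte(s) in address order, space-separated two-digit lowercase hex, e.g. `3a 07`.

49 6d

bank:2 = 1 → 0x1 << 0 → word 0x0001
err:1 = 0 → 0x0 << 2 → word 0x0001
ver:8 = -87 → 0xa9 << 3 → word 0x0549
cnt:2 = 1 → 0x1 << 11 → word 0x0d49
type:3 = 3 → 0x3 << 13 → word 0x6d49
word = 0x6d49 → little-endian bytes:
  [0]=0x49  [1]=0x6d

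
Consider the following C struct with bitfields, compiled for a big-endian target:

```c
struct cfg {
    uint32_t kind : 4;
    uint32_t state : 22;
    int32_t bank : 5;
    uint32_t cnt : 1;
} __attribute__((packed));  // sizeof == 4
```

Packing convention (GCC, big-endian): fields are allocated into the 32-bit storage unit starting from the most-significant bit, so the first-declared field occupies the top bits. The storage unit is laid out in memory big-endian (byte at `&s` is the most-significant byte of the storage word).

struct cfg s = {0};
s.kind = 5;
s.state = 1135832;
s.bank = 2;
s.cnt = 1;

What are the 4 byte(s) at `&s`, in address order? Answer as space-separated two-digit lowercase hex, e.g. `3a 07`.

[28+:4] kind=5 & 0xf = 0x5; word=0x50000000
[6+:22] state=1135832 & 0x3fffff = 0x1154d8; word=0x54553600
[1+:5] bank=2 & 0x1f = 0x2; word=0x54553604
[0+:1] cnt=1 & 0x1 = 0x1; word=0x54553605
word = 0x54553605 → big-endian bytes:
  [0]=0x54  [1]=0x55  [2]=0x36  [3]=0x05

54 55 36 05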